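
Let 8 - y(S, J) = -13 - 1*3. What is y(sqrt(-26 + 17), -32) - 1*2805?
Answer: -2781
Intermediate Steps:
y(S, J) = 24 (y(S, J) = 8 - (-13 - 1*3) = 8 - (-13 - 3) = 8 - 1*(-16) = 8 + 16 = 24)
y(sqrt(-26 + 17), -32) - 1*2805 = 24 - 1*2805 = 24 - 2805 = -2781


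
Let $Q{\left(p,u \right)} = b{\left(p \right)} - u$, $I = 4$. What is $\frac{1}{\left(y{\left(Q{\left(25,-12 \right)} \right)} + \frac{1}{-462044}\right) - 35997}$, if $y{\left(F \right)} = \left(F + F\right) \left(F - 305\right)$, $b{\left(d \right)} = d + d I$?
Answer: $- \frac{462044}{37901007277} \approx -1.2191 \cdot 10^{-5}$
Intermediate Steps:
$b{\left(d \right)} = 5 d$ ($b{\left(d \right)} = d + d 4 = d + 4 d = 5 d$)
$Q{\left(p,u \right)} = - u + 5 p$ ($Q{\left(p,u \right)} = 5 p - u = - u + 5 p$)
$y{\left(F \right)} = 2 F \left(-305 + F\right)$
$\frac{1}{\left(y{\left(Q{\left(25,-12 \right)} \right)} + \frac{1}{-462044}\right) - 35997} = \frac{1}{\left(2 \left(\left(-1\right) \left(-12\right) + 5 \cdot 25\right) \left(-305 + \left(\left(-1\right) \left(-12\right) + 5 \cdot 25\right)\right) + \frac{1}{-462044}\right) - 35997} = \frac{1}{\left(2 \left(12 + 125\right) \left(-305 + \left(12 + 125\right)\right) - \frac{1}{462044}\right) - 35997} = \frac{1}{\left(2 \cdot 137 \left(-305 + 137\right) - \frac{1}{462044}\right) - 35997} = \frac{1}{\left(2 \cdot 137 \left(-168\right) - \frac{1}{462044}\right) - 35997} = \frac{1}{\left(-46032 - \frac{1}{462044}\right) - 35997} = \frac{1}{- \frac{21268809409}{462044} - 35997} = \frac{1}{- \frac{37901007277}{462044}} = - \frac{462044}{37901007277}$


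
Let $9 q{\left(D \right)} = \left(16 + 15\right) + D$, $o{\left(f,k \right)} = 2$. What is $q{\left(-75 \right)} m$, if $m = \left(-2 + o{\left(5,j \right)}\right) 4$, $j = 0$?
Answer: $0$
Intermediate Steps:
$m = 0$ ($m = \left(-2 + 2\right) 4 = 0 \cdot 4 = 0$)
$q{\left(D \right)} = \frac{31}{9} + \frac{D}{9}$ ($q{\left(D \right)} = \frac{\left(16 + 15\right) + D}{9} = \frac{31 + D}{9} = \frac{31}{9} + \frac{D}{9}$)
$q{\left(-75 \right)} m = \left(\frac{31}{9} + \frac{1}{9} \left(-75\right)\right) 0 = \left(\frac{31}{9} - \frac{25}{3}\right) 0 = \left(- \frac{44}{9}\right) 0 = 0$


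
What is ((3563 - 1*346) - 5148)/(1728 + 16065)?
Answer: -1931/17793 ≈ -0.10853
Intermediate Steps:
((3563 - 1*346) - 5148)/(1728 + 16065) = ((3563 - 346) - 5148)/17793 = (3217 - 5148)*(1/17793) = -1931*1/17793 = -1931/17793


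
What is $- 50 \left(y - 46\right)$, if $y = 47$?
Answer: $-50$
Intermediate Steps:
$- 50 \left(y - 46\right) = - 50 \left(47 - 46\right) = \left(-50\right) 1 = -50$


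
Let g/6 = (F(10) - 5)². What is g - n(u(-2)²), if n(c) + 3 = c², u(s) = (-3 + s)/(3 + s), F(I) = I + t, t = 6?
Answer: 104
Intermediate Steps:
F(I) = 6 + I (F(I) = I + 6 = 6 + I)
u(s) = (-3 + s)/(3 + s)
g = 726 (g = 6*((6 + 10) - 5)² = 6*(16 - 5)² = 6*11² = 6*121 = 726)
n(c) = -3 + c²
g - n(u(-2)²) = 726 - (-3 + (((-3 - 2)/(3 - 2))²)²) = 726 - (-3 + ((-5/1)²)²) = 726 - (-3 + ((1*(-5))²)²) = 726 - (-3 + ((-5)²)²) = 726 - (-3 + 25²) = 726 - (-3 + 625) = 726 - 1*622 = 726 - 622 = 104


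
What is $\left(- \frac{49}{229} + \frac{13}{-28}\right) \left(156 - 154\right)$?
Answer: $- \frac{4349}{3206} \approx -1.3565$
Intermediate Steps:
$\left(- \frac{49}{229} + \frac{13}{-28}\right) \left(156 - 154\right) = \left(\left(-49\right) \frac{1}{229} + 13 \left(- \frac{1}{28}\right)\right) 2 = \left(- \frac{49}{229} - \frac{13}{28}\right) 2 = \left(- \frac{4349}{6412}\right) 2 = - \frac{4349}{3206}$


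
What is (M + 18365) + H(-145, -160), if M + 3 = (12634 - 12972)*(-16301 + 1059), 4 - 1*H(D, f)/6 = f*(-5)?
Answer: 5165382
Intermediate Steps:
H(D, f) = 24 + 30*f (H(D, f) = 24 - 6*f*(-5) = 24 - (-30)*f = 24 + 30*f)
M = 5151793 (M = -3 + (12634 - 12972)*(-16301 + 1059) = -3 - 338*(-15242) = -3 + 5151796 = 5151793)
(M + 18365) + H(-145, -160) = (5151793 + 18365) + (24 + 30*(-160)) = 5170158 + (24 - 4800) = 5170158 - 4776 = 5165382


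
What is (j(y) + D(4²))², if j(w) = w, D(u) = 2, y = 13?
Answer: 225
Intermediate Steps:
(j(y) + D(4²))² = (13 + 2)² = 15² = 225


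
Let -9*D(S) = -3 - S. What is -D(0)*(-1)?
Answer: ⅓ ≈ 0.33333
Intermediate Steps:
D(S) = ⅓ + S/9 (D(S) = -(-3 - S)/9 = ⅓ + S/9)
-D(0)*(-1) = -(⅓ + (⅑)*0)*(-1) = -(⅓ + 0)*(-1) = -1*⅓*(-1) = -⅓*(-1) = ⅓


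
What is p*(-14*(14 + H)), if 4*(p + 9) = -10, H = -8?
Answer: 966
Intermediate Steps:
p = -23/2 (p = -9 + (¼)*(-10) = -9 - 5/2 = -23/2 ≈ -11.500)
p*(-14*(14 + H)) = -(-161)*(14 - 8) = -(-161)*6 = -23/2*(-84) = 966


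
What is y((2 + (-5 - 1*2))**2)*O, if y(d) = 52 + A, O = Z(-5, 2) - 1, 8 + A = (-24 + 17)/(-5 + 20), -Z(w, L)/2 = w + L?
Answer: 653/3 ≈ 217.67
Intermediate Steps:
Z(w, L) = -2*L - 2*w (Z(w, L) = -2*(w + L) = -2*(L + w) = -2*L - 2*w)
A = -127/15 (A = -8 + (-24 + 17)/(-5 + 20) = -8 - 7/15 = -127/15 ≈ -8.4667)
O = 5 (O = (-2*2 - 2*(-5)) - 1 = (-4 + 10) - 1 = 6 - 1 = 5)
y(d) = 653/15 (y(d) = 52 - 127/15 = 653/15)
y((2 + (-5 - 1*2))**2)*O = (653/15)*5 = 653/3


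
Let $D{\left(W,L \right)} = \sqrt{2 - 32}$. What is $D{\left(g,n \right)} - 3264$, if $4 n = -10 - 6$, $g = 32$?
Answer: $-3264 + i \sqrt{30} \approx -3264.0 + 5.4772 i$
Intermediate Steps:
$n = -4$ ($n = \frac{-10 - 6}{4} = \frac{1}{4} \left(-16\right) = -4$)
$D{\left(W,L \right)} = i \sqrt{30}$ ($D{\left(W,L \right)} = \sqrt{-30} = i \sqrt{30}$)
$D{\left(g,n \right)} - 3264 = i \sqrt{30} - 3264 = -3264 + i \sqrt{30}$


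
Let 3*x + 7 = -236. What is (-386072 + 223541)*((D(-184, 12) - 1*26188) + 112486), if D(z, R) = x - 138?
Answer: -13990505949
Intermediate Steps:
x = -81 (x = -7/3 + (⅓)*(-236) = -7/3 - 236/3 = -81)
D(z, R) = -219 (D(z, R) = -81 - 138 = -219)
(-386072 + 223541)*((D(-184, 12) - 1*26188) + 112486) = (-386072 + 223541)*((-219 - 1*26188) + 112486) = -162531*((-219 - 26188) + 112486) = -162531*(-26407 + 112486) = -162531*86079 = -13990505949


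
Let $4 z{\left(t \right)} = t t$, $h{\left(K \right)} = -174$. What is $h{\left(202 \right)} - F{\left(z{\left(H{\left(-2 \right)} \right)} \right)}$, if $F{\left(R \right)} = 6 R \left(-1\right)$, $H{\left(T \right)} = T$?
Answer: $-168$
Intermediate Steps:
$z{\left(t \right)} = \frac{t^{2}}{4}$ ($z{\left(t \right)} = \frac{t t}{4} = \frac{t^{2}}{4}$)
$F{\left(R \right)} = - 6 R$
$h{\left(202 \right)} - F{\left(z{\left(H{\left(-2 \right)} \right)} \right)} = -174 - - 6 \frac{\left(-2\right)^{2}}{4} = -174 - - 6 \cdot \frac{1}{4} \cdot 4 = -174 - \left(-6\right) 1 = -174 - -6 = -174 + 6 = -168$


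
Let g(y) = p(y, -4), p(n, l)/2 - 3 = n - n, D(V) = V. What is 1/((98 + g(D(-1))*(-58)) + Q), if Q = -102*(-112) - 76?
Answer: 1/11098 ≈ 9.0106e-5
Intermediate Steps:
Q = 11348 (Q = 11424 - 76 = 11348)
p(n, l) = 6 (p(n, l) = 6 + 2*(n - n) = 6 + 2*0 = 6 + 0 = 6)
g(y) = 6
1/((98 + g(D(-1))*(-58)) + Q) = 1/((98 + 6*(-58)) + 11348) = 1/((98 - 348) + 11348) = 1/(-250 + 11348) = 1/11098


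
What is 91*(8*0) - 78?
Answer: -78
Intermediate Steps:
91*(8*0) - 78 = 91*0 - 78 = 0 - 78 = -78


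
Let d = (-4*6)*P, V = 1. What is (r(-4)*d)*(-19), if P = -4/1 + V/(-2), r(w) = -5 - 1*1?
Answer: 12312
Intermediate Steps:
r(w) = -6 (r(w) = -5 - 1 = -6)
P = -9/2 (P = -4/1 + 1/(-2) = -4*1 + 1*(-½) = -4 - ½ = -9/2 ≈ -4.5000)
d = 108 (d = -4*6*(-9/2) = -24*(-9/2) = 108)
(r(-4)*d)*(-19) = -6*108*(-19) = -648*(-19) = 12312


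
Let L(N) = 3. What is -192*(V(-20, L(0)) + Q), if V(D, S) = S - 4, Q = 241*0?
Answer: 192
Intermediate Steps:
Q = 0
V(D, S) = -4 + S
-192*(V(-20, L(0)) + Q) = -192*((-4 + 3) + 0) = -192*(-1 + 0) = -192*(-1) = 192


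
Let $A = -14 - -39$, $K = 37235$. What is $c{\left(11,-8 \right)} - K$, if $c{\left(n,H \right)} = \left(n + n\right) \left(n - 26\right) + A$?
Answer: $-37540$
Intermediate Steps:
$A = 25$ ($A = -14 + 39 = 25$)
$c{\left(n,H \right)} = 25 + 2 n \left(-26 + n\right)$ ($c{\left(n,H \right)} = \left(n + n\right) \left(n - 26\right) + 25 = 2 n \left(-26 + n\right) + 25 = 25 + 2 n \left(-26 + n\right)$)
$c{\left(11,-8 \right)} - K = \left(25 - 572 + 2 \cdot 11^{2}\right) - 37235 = \left(25 - 572 + 2 \cdot 121\right) - 37235 = \left(25 - 572 + 242\right) - 37235 = -305 - 37235 = -37540$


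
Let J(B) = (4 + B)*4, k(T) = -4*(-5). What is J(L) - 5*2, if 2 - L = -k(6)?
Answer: 94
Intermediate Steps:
k(T) = 20
L = 22 (L = 2 - (-1)*20 = 2 - 1*(-20) = 2 + 20 = 22)
J(B) = 16 + 4*B
J(L) - 5*2 = (16 + 4*22) - 5*2 = (16 + 88) - 10 = 104 - 10 = 94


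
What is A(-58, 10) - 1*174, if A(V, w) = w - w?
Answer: -174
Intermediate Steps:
A(V, w) = 0
A(-58, 10) - 1*174 = 0 - 1*174 = 0 - 174 = -174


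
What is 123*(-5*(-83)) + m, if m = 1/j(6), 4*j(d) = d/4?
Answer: 153143/3 ≈ 51048.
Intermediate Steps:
j(d) = d/16 (j(d) = (d/4)/4 = d/16)
m = 8/3 (m = 1/((1/16)*6) = 1/(3/8) = 8/3 ≈ 2.6667)
123*(-5*(-83)) + m = 123*(-5*(-83)) + 8/3 = 123*415 + 8/3 = 51045 + 8/3 = 153143/3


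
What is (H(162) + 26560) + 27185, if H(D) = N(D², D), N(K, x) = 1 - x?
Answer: 53584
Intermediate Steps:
H(D) = 1 - D
(H(162) + 26560) + 27185 = ((1 - 1*162) + 26560) + 27185 = ((1 - 162) + 26560) + 27185 = (-161 + 26560) + 27185 = 26399 + 27185 = 53584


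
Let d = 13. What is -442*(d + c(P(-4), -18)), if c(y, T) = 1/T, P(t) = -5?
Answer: -51493/9 ≈ -5721.4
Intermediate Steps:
-442*(d + c(P(-4), -18)) = -442*(13 + 1/(-18)) = -442*(13 - 1/18) = -442*233/18 = -51493/9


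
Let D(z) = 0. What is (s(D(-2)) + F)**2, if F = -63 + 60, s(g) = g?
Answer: 9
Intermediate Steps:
F = -3
(s(D(-2)) + F)**2 = (0 - 3)**2 = (-3)**2 = 9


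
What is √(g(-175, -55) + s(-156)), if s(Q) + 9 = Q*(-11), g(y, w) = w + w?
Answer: √1597 ≈ 39.962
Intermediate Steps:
g(y, w) = 2*w
s(Q) = -9 - 11*Q (s(Q) = -9 + Q*(-11) = -9 - 11*Q)
√(g(-175, -55) + s(-156)) = √(2*(-55) + (-9 - 11*(-156))) = √(-110 + (-9 + 1716)) = √(-110 + 1707) = √1597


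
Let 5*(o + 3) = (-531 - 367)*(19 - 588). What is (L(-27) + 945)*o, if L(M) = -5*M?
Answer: 110364552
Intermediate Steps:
o = 510947/5 (o = -3 + ((-531 - 367)*(19 - 588))/5 = -3 + (-898*(-569))/5 = -3 + (1/5)*510962 = -3 + 510962/5 = 510947/5 ≈ 1.0219e+5)
(L(-27) + 945)*o = (-5*(-27) + 945)*(510947/5) = (135 + 945)*(510947/5) = 1080*(510947/5) = 110364552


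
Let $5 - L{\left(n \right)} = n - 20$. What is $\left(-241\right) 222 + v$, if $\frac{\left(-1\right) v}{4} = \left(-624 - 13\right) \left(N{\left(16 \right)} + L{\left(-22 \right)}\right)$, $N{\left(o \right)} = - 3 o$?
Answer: $-56050$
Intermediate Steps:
$L{\left(n \right)} = 25 - n$ ($L{\left(n \right)} = 5 - \left(n - 20\right) = 5 - \left(-20 + n\right) = 25 - n$)
$v = -2548$ ($v = - 4 \left(-624 - 13\right) \left(\left(-3\right) 16 + \left(25 - -22\right)\right) = - 4 \left(- 637 \left(-48 + \left(25 + 22\right)\right)\right) = - 4 \left(- 637 \left(-48 + 47\right)\right) = - 4 \left(\left(-637\right) \left(-1\right)\right) = \left(-4\right) 637 = -2548$)
$\left(-241\right) 222 + v = \left(-241\right) 222 - 2548 = -53502 - 2548 = -56050$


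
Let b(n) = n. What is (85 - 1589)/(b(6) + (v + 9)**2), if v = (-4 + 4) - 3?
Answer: -752/21 ≈ -35.810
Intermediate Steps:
v = -3 (v = 0 - 3 = -3)
(85 - 1589)/(b(6) + (v + 9)**2) = (85 - 1589)/(6 + (-3 + 9)**2) = -1504/(6 + 6**2) = -1504/(6 + 36) = -1504/42 = -1504*1/42 = -752/21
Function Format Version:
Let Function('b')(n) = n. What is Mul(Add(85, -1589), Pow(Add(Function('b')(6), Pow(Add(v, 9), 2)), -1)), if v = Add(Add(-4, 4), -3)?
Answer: Rational(-752, 21) ≈ -35.810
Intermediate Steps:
v = -3 (v = Add(0, -3) = -3)
Mul(Add(85, -1589), Pow(Add(Function('b')(6), Pow(Add(v, 9), 2)), -1)) = Mul(Add(85, -1589), Pow(Add(6, Pow(Add(-3, 9), 2)), -1)) = Mul(-1504, Pow(Add(6, Pow(6, 2)), -1)) = Mul(-1504, Pow(Add(6, 36), -1)) = Mul(-1504, Pow(42, -1)) = Mul(-1504, Rational(1, 42)) = Rational(-752, 21)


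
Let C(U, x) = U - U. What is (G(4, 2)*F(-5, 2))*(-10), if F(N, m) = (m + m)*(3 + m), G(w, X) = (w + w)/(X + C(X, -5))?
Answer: -800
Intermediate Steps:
C(U, x) = 0
G(w, X) = 2*w/X (G(w, X) = (w + w)/(X + 0) = (2*w)/X = 2*w/X)
F(N, m) = 2*m*(3 + m) (F(N, m) = (2*m)*(3 + m) = 2*m*(3 + m))
(G(4, 2)*F(-5, 2))*(-10) = ((2*4/2)*(2*2*(3 + 2)))*(-10) = ((2*4*(½))*(2*2*5))*(-10) = (4*20)*(-10) = 80*(-10) = -800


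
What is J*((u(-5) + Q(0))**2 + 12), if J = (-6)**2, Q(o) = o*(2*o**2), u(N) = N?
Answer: 1332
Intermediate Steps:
Q(o) = 2*o**3
J = 36
J*((u(-5) + Q(0))**2 + 12) = 36*((-5 + 2*0**3)**2 + 12) = 36*((-5 + 2*0)**2 + 12) = 36*((-5 + 0)**2 + 12) = 36*((-5)**2 + 12) = 36*(25 + 12) = 36*37 = 1332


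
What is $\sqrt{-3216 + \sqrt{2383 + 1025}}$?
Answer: $2 \sqrt{-804 + \sqrt{213}} \approx 56.193 i$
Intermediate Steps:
$\sqrt{-3216 + \sqrt{2383 + 1025}} = \sqrt{-3216 + \sqrt{3408}} = \sqrt{-3216 + 4 \sqrt{213}}$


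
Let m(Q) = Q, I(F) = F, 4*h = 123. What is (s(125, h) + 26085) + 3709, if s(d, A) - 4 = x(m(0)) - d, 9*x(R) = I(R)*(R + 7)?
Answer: 29673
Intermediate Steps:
h = 123/4 (h = (1/4)*123 = 123/4 ≈ 30.750)
x(R) = R*(7 + R)/9 (x(R) = (R*(R + 7))/9 = (R*(7 + R))/9 = R*(7 + R)/9)
s(d, A) = 4 - d (s(d, A) = 4 + ((1/9)*0*(7 + 0) - d) = 4 + ((1/9)*0*7 - d) = 4 + (0 - d) = 4 - d)
(s(125, h) + 26085) + 3709 = ((4 - 1*125) + 26085) + 3709 = ((4 - 125) + 26085) + 3709 = (-121 + 26085) + 3709 = 25964 + 3709 = 29673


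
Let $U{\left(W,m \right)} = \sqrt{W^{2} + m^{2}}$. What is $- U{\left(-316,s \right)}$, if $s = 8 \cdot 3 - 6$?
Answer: $- 2 \sqrt{25045} \approx -316.51$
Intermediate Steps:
$s = 18$ ($s = 24 - 6 = 18$)
$- U{\left(-316,s \right)} = - \sqrt{\left(-316\right)^{2} + 18^{2}} = - \sqrt{99856 + 324} = - \sqrt{100180} = - 2 \sqrt{25045}$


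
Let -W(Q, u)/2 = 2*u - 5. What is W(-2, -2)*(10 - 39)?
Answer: -522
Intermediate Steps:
W(Q, u) = 10 - 4*u (W(Q, u) = -2*(2*u - 5) = -2*(-5 + 2*u) = 10 - 4*u)
W(-2, -2)*(10 - 39) = (10 - 4*(-2))*(10 - 39) = (10 + 8)*(-29) = 18*(-29) = -522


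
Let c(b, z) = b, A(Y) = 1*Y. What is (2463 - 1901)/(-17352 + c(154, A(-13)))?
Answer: -281/8599 ≈ -0.032678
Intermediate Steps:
A(Y) = Y
(2463 - 1901)/(-17352 + c(154, A(-13))) = (2463 - 1901)/(-17352 + 154) = 562/(-17198) = 562*(-1/17198) = -281/8599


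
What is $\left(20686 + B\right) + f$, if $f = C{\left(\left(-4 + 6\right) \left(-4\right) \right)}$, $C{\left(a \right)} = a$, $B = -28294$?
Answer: $-7616$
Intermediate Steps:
$f = -8$ ($f = \left(-4 + 6\right) \left(-4\right) = 2 \left(-4\right) = -8$)
$\left(20686 + B\right) + f = \left(20686 - 28294\right) - 8 = -7608 - 8 = -7616$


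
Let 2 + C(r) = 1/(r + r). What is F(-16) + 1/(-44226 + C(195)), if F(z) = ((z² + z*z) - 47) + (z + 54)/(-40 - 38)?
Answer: 312481401394/672707841 ≈ 464.51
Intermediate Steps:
C(r) = -2 + 1/(2*r) (C(r) = -2 + 1/(r + r) = -2 + 1/(2*r))
F(z) = -620/13 + 2*z² - z/78 (F(z) = ((z² + z²) - 47) + (54 + z)/(-78) = (2*z² - 47) + (54 + z)*(-1/78) = (-47 + 2*z²) + (-9/13 - z/78) = -620/13 + 2*z² - z/78)
F(-16) + 1/(-44226 + C(195)) = (-620/13 + 2*(-16)² - 1/78*(-16)) + 1/(-44226 + (-2 + (½)/195)) = (-620/13 + 2*256 + 8/39) + 1/(-44226 + (-2 + (½)*(1/195))) = (-620/13 + 512 + 8/39) + 1/(-44226 + (-2 + 1/390)) = 18116/39 + 1/(-44226 - 779/390) = 18116/39 + 1/(-17248919/390) = 18116/39 - 390/17248919 = 312481401394/672707841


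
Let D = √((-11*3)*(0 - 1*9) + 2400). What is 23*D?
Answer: 23*√2697 ≈ 1194.5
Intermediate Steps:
D = √2697 (D = √(-33*(0 - 9) + 2400) = √(-33*(-9) + 2400) = √(297 + 2400) = √2697 ≈ 51.933)
23*D = 23*√2697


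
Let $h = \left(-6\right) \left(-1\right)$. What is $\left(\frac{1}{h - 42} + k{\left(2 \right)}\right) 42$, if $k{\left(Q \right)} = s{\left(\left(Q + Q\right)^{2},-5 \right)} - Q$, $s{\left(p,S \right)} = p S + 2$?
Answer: $- \frac{20167}{6} \approx -3361.2$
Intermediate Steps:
$h = 6$
$s{\left(p,S \right)} = 2 + S p$ ($s{\left(p,S \right)} = S p + 2 = 2 + S p$)
$k{\left(Q \right)} = 2 - Q - 20 Q^{2}$ ($k{\left(Q \right)} = \left(2 - 5 \left(Q + Q\right)^{2}\right) - Q = \left(2 - 5 \left(2 Q\right)^{2}\right) - Q = \left(2 - 5 \cdot 4 Q^{2}\right) - Q = \left(2 - 20 Q^{2}\right) - Q = 2 - Q - 20 Q^{2}$)
$\left(\frac{1}{h - 42} + k{\left(2 \right)}\right) 42 = \left(\frac{1}{6 - 42} - 80\right) 42 = \left(\frac{1}{-36} - 80\right) 42 = \left(- \frac{1}{36} - 80\right) 42 = \left(- \frac{2881}{36}\right) 42 = - \frac{20167}{6}$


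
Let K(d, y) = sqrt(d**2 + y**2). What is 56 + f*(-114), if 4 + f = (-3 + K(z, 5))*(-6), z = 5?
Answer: -1540 + 3420*sqrt(2) ≈ 3296.6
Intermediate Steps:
f = 14 - 30*sqrt(2) (f = -4 + (-3 + sqrt(5**2 + 5**2))*(-6) = -4 + (-3 + sqrt(25 + 25))*(-6) = -4 + (-3 + sqrt(50))*(-6) = -4 + (-3 + 5*sqrt(2))*(-6) = -4 + (18 - 30*sqrt(2)) = 14 - 30*sqrt(2) ≈ -28.426)
56 + f*(-114) = 56 + (14 - 30*sqrt(2))*(-114) = 56 + (-1596 + 3420*sqrt(2)) = -1540 + 3420*sqrt(2)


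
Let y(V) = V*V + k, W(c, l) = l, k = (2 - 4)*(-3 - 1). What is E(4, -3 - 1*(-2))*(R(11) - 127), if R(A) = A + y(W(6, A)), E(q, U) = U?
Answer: -13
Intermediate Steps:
k = 8 (k = -2*(-4) = 8)
y(V) = 8 + V² (y(V) = V*V + 8 = V² + 8 = 8 + V²)
R(A) = 8 + A + A² (R(A) = A + (8 + A²) = 8 + A + A²)
E(4, -3 - 1*(-2))*(R(11) - 127) = (-3 - 1*(-2))*((8 + 11 + 11²) - 127) = (-3 + 2)*((8 + 11 + 121) - 127) = -(140 - 127) = -1*13 = -13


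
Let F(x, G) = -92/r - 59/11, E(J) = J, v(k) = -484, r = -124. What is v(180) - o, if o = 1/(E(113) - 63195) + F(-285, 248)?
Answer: -10311888035/21510962 ≈ -479.38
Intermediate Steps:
F(x, G) = -1576/341 (F(x, G) = -92/(-124) - 59/11 = -92*(-1/124) - 59*1/11 = 23/31 - 59/11 = -1576/341)
o = -99417573/21510962 (o = 1/(113 - 63195) - 1576/341 = 1/(-63082) - 1576/341 = -1/63082 - 1576/341 = -99417573/21510962 ≈ -4.6217)
v(180) - o = -484 - 1*(-99417573/21510962) = -484 + 99417573/21510962 = -10311888035/21510962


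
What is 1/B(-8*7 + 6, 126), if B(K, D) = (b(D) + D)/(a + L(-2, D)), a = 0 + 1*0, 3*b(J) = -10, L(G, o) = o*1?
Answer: 189/184 ≈ 1.0272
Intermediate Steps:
L(G, o) = o
b(J) = -10/3 (b(J) = (1/3)*(-10) = -10/3)
a = 0 (a = 0 + 0 = 0)
B(K, D) = (-10/3 + D)/D (B(K, D) = (-10/3 + D)/(0 + D) = (-10/3 + D)/D)
1/B(-8*7 + 6, 126) = 1/((-10/3 + 126)/126) = 1/((1/126)*(368/3)) = 1/(184/189) = 189/184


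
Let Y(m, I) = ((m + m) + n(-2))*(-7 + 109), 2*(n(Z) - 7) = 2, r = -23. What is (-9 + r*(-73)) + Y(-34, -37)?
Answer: -4450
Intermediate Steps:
n(Z) = 8 (n(Z) = 7 + (½)*2 = 7 + 1 = 8)
Y(m, I) = 816 + 204*m (Y(m, I) = ((m + m) + 8)*(-7 + 109) = (2*m + 8)*102 = (8 + 2*m)*102 = 816 + 204*m)
(-9 + r*(-73)) + Y(-34, -37) = (-9 - 23*(-73)) + (816 + 204*(-34)) = (-9 + 1679) + (816 - 6936) = 1670 - 6120 = -4450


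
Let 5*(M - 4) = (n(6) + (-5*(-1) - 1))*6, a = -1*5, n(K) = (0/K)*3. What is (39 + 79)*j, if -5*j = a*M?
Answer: 5192/5 ≈ 1038.4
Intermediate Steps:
n(K) = 0 (n(K) = 0*3 = 0)
a = -5
M = 44/5 (M = 4 + ((0 + (-5*(-1) - 1))*6)/5 = 4 + ((0 + (5 - 1))*6)/5 = 4 + ((0 + 4)*6)/5 = 4 + (4*6)/5 = 4 + (⅕)*24 = 4 + 24/5 = 44/5 ≈ 8.8000)
j = 44/5 (j = -(-1)*44/5 = -⅕*(-44) = 44/5 ≈ 8.8000)
(39 + 79)*j = (39 + 79)*(44/5) = 118*(44/5) = 5192/5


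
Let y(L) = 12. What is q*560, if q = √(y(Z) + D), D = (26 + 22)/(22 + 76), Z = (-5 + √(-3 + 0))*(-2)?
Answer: 480*√17 ≈ 1979.1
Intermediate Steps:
Z = 10 - 2*I*√3 (Z = (-5 + √(-3))*(-2) = (-5 + I*√3)*(-2) = 10 - 2*I*√3 ≈ 10.0 - 3.4641*I)
D = 24/49 (D = 48/98 = 48*(1/98) = 24/49 ≈ 0.48980)
q = 6*√17/7 (q = √(12 + 24/49) = √(612/49) = 6*√17/7 ≈ 3.5341)
q*560 = (6*√17/7)*560 = 480*√17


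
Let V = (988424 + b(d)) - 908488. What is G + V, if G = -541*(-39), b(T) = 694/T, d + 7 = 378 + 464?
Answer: 84364919/835 ≈ 1.0104e+5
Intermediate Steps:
d = 835 (d = -7 + (378 + 464) = -7 + 842 = 835)
V = 66747254/835 (V = (988424 + 694/835) - 908488 = 825334734/835 - 908488 = 66747254/835 ≈ 79937.)
G = 21099
G + V = 21099 + 66747254/835 = 84364919/835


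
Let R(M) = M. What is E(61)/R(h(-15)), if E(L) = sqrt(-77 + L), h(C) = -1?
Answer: -4*I ≈ -4.0*I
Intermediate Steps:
E(61)/R(h(-15)) = sqrt(-77 + 61)/(-1) = sqrt(-16)*(-1) = (4*I)*(-1) = -4*I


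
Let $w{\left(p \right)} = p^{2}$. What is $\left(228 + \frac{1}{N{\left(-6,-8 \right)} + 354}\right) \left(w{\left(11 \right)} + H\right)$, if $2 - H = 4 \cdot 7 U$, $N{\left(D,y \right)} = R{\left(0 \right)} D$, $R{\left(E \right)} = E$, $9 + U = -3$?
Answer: $\frac{12349089}{118} \approx 1.0465 \cdot 10^{5}$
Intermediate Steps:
$U = -12$ ($U = -9 - 3 = -12$)
$N{\left(D,y \right)} = 0$ ($N{\left(D,y \right)} = 0 D = 0$)
$H = 338$ ($H = 2 - 4 \cdot 7 \left(-12\right) = 2 - 28 \left(-12\right) = 2 - -336 = 2 + 336 = 338$)
$\left(228 + \frac{1}{N{\left(-6,-8 \right)} + 354}\right) \left(w{\left(11 \right)} + H\right) = \left(228 + \frac{1}{0 + 354}\right) \left(11^{2} + 338\right) = \left(228 + \frac{1}{354}\right) \left(121 + 338\right) = \left(228 + \frac{1}{354}\right) 459 = \frac{80713}{354} \cdot 459 = \frac{12349089}{118}$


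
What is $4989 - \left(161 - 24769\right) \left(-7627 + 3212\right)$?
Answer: $-108639331$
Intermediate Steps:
$4989 - \left(161 - 24769\right) \left(-7627 + 3212\right) = 4989 - \left(-24608\right) \left(-4415\right) = 4989 - 108644320 = -108639331$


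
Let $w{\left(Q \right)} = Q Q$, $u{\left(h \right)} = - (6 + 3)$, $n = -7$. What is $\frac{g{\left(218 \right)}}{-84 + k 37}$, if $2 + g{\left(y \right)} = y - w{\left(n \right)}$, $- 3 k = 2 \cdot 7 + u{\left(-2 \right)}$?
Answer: $- \frac{501}{437} \approx -1.1465$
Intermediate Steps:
$u{\left(h \right)} = -9$ ($u{\left(h \right)} = \left(-1\right) 9 = -9$)
$k = - \frac{5}{3}$ ($k = - \frac{2 \cdot 7 - 9}{3} = - \frac{14 - 9}{3} = \left(- \frac{1}{3}\right) 5 = - \frac{5}{3} \approx -1.6667$)
$w{\left(Q \right)} = Q^{2}$
$g{\left(y \right)} = -51 + y$ ($g{\left(y \right)} = -2 + \left(y - \left(-7\right)^{2}\right) = -2 + \left(y - 49\right) = -2 + \left(-49 + y\right) = -51 + y$)
$\frac{g{\left(218 \right)}}{-84 + k 37} = \frac{-51 + 218}{-84 - \frac{185}{3}} = \frac{167}{-84 - \frac{185}{3}} = \frac{167}{- \frac{437}{3}} = 167 \left(- \frac{3}{437}\right) = - \frac{501}{437}$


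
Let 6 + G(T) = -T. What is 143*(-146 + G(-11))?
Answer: -20163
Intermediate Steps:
G(T) = -6 - T
143*(-146 + G(-11)) = 143*(-146 + (-6 - 1*(-11))) = 143*(-146 + (-6 + 11)) = 143*(-146 + 5) = 143*(-141) = -20163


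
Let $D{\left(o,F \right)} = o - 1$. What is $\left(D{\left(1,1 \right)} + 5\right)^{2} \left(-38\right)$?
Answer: $-950$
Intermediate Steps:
$D{\left(o,F \right)} = -1 + o$
$\left(D{\left(1,1 \right)} + 5\right)^{2} \left(-38\right) = \left(\left(-1 + 1\right) + 5\right)^{2} \left(-38\right) = \left(0 + 5\right)^{2} \left(-38\right) = 5^{2} \left(-38\right) = 25 \left(-38\right) = -950$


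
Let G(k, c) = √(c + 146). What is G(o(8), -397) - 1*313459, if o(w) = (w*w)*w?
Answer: -313459 + I*√251 ≈ -3.1346e+5 + 15.843*I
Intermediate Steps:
o(w) = w³ (o(w) = w²*w = w³)
G(k, c) = √(146 + c)
G(o(8), -397) - 1*313459 = √(146 - 397) - 1*313459 = √(-251) - 313459 = I*√251 - 313459 = -313459 + I*√251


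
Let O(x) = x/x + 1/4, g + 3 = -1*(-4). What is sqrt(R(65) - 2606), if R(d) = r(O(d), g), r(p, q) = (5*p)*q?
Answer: I*sqrt(10399)/2 ≈ 50.988*I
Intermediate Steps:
g = 1 (g = -3 - 1*(-4) = -3 + 4 = 1)
O(x) = 5/4 (O(x) = 1 + 1*(1/4) = 1 + 1/4 = 5/4)
r(p, q) = 5*p*q
R(d) = 25/4 (R(d) = 5*(5/4)*1 = 25/4)
sqrt(R(65) - 2606) = sqrt(25/4 - 2606) = sqrt(-10399/4) = I*sqrt(10399)/2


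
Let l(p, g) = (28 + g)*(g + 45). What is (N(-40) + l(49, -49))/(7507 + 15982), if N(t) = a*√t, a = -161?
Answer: 84/23489 - 322*I*√10/23489 ≈ 0.0035761 - 0.04335*I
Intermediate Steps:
l(p, g) = (28 + g)*(45 + g)
N(t) = -161*√t
(N(-40) + l(49, -49))/(7507 + 15982) = (-322*I*√10 + (1260 + (-49)² + 73*(-49)))/(7507 + 15982) = (-322*I*√10 + (1260 + 2401 - 3577))/23489 = (-322*I*√10 + 84)*(1/23489) = (84 - 322*I*√10)*(1/23489) = 84/23489 - 322*I*√10/23489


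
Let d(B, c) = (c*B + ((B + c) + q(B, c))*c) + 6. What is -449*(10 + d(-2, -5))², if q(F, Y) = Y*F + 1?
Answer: -16164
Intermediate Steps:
q(F, Y) = 1 + F*Y (q(F, Y) = F*Y + 1 = 1 + F*Y)
d(B, c) = 6 + B*c + c*(1 + B + c + B*c) (d(B, c) = (c*B + ((B + c) + (1 + B*c))*c) + 6 = (B*c + (1 + B + c + B*c)*c) + 6 = (B*c + c*(1 + B + c + B*c)) + 6 = 6 + B*c + c*(1 + B + c + B*c))
-449*(10 + d(-2, -5))² = -449*(10 + (6 + (-5)² - 5*(1 - 2*(-5)) + 2*(-2)*(-5)))² = -449*(10 + (6 + 25 - 5*(1 + 10) + 20))² = -449*(10 + (6 + 25 - 5*11 + 20))² = -449*(10 + (6 + 25 - 55 + 20))² = -449*(10 - 4)² = -449*6² = -449*36 = -16164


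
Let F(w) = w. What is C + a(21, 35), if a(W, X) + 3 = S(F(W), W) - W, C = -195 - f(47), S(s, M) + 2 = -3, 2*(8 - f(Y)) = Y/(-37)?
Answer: -17215/74 ≈ -232.64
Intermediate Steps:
f(Y) = 8 + Y/74 (f(Y) = 8 - Y/(2*(-37)) = 8 - Y*(-1)/(2*37) = 8 - (-1)*Y/74 = 8 + Y/74)
S(s, M) = -5 (S(s, M) = -2 - 3 = -5)
C = -15069/74 (C = -195 - (8 + (1/74)*47) = -195 - (8 + 47/74) = -195 - 1*639/74 = -195 - 639/74 = -15069/74 ≈ -203.64)
a(W, X) = -8 - W (a(W, X) = -3 + (-5 - W) = -8 - W)
C + a(21, 35) = -15069/74 + (-8 - 1*21) = -15069/74 + (-8 - 21) = -15069/74 - 29 = -17215/74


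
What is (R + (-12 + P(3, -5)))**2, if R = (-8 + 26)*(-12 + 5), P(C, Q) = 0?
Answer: 19044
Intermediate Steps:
R = -126 (R = 18*(-7) = -126)
(R + (-12 + P(3, -5)))**2 = (-126 + (-12 + 0))**2 = (-126 - 12)**2 = (-138)**2 = 19044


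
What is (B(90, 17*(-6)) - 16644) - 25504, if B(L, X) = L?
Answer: -42058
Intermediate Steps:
(B(90, 17*(-6)) - 16644) - 25504 = (90 - 16644) - 25504 = -16554 - 25504 = -42058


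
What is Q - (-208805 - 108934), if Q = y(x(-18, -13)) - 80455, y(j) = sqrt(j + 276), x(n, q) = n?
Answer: 237284 + sqrt(258) ≈ 2.3730e+5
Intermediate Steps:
y(j) = sqrt(276 + j)
Q = -80455 + sqrt(258) (Q = sqrt(276 - 18) - 80455 = sqrt(258) - 80455 = -80455 + sqrt(258) ≈ -80439.)
Q - (-208805 - 108934) = (-80455 + sqrt(258)) - (-208805 - 108934) = (-80455 + sqrt(258)) - 1*(-317739) = (-80455 + sqrt(258)) + 317739 = 237284 + sqrt(258)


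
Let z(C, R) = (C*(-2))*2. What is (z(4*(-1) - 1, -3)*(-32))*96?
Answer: -61440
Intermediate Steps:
z(C, R) = -4*C (z(C, R) = -2*C*2 = -4*C)
(z(4*(-1) - 1, -3)*(-32))*96 = (-4*(4*(-1) - 1)*(-32))*96 = (-4*(-4 - 1)*(-32))*96 = (-4*(-5)*(-32))*96 = (20*(-32))*96 = -640*96 = -61440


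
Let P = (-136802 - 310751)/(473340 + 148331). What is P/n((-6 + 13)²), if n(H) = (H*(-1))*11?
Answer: 447553/335080669 ≈ 0.0013357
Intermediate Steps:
P = -447553/621671 ≈ -0.71992
n(H) = -11*H (n(H) = -H*11 = -11*H)
P/n((-6 + 13)²) = -447553*(-1/(11*(-6 + 13)²))/621671 = -447553/(621671*((-11*7²))) = -447553/(621671*((-11*49))) = -447553/621671/(-539) = -447553/621671*(-1/539) = 447553/335080669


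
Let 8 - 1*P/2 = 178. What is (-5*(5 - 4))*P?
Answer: 1700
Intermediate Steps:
P = -340 (P = 16 - 2*178 = 16 - 356 = -340)
(-5*(5 - 4))*P = -5*(5 - 4)*(-340) = -5*1*(-340) = -5*(-340) = 1700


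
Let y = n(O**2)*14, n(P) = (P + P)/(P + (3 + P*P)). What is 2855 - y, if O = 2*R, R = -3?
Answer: 1270139/445 ≈ 2854.2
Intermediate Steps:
O = -6 (O = 2*(-3) = -6)
n(P) = 2*P/(3 + P + P**2) (n(P) = (2*P)/(P + (3 + P**2)) = (2*P)/(3 + P + P**2) = 2*P/(3 + P + P**2))
y = 336/445 (y = (2*(-6)**2/(3 + (-6)**2 + ((-6)**2)**2))*14 = (2*36/(3 + 36 + 36**2))*14 = (2*36/(3 + 36 + 1296))*14 = (2*36/1335)*14 = (2*36*(1/1335))*14 = (24/445)*14 = 336/445 ≈ 0.75506)
2855 - y = 2855 - 1*336/445 = 2855 - 336/445 = 1270139/445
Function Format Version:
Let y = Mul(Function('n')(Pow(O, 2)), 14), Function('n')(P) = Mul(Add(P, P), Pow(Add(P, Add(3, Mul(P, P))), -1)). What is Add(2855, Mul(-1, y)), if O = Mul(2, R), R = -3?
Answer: Rational(1270139, 445) ≈ 2854.2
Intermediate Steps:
O = -6 (O = Mul(2, -3) = -6)
Function('n')(P) = Mul(2, P, Pow(Add(3, P, Pow(P, 2)), -1)) (Function('n')(P) = Mul(Mul(2, P), Pow(Add(P, Add(3, Pow(P, 2))), -1)) = Mul(Mul(2, P), Pow(Add(3, P, Pow(P, 2)), -1)) = Mul(2, P, Pow(Add(3, P, Pow(P, 2)), -1)))
y = Rational(336, 445) (y = Mul(Mul(2, Pow(-6, 2), Pow(Add(3, Pow(-6, 2), Pow(Pow(-6, 2), 2)), -1)), 14) = Mul(Mul(2, 36, Pow(Add(3, 36, Pow(36, 2)), -1)), 14) = Mul(Mul(2, 36, Pow(Add(3, 36, 1296), -1)), 14) = Mul(Mul(2, 36, Pow(1335, -1)), 14) = Mul(Mul(2, 36, Rational(1, 1335)), 14) = Mul(Rational(24, 445), 14) = Rational(336, 445) ≈ 0.75506)
Add(2855, Mul(-1, y)) = Add(2855, Mul(-1, Rational(336, 445))) = Add(2855, Rational(-336, 445)) = Rational(1270139, 445)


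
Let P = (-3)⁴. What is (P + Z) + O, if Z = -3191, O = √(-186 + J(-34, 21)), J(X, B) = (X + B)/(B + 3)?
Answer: -3110 + 11*I*√222/12 ≈ -3110.0 + 13.658*I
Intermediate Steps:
J(X, B) = (B + X)/(3 + B)
P = 81
O = 11*I*√222/12 (O = √(-186 + (21 - 34)/(3 + 21)) = √(-186 - 13/24) = √(-4477/24) = 11*I*√222/12 ≈ 13.658*I)
(P + Z) + O = (81 - 3191) + 11*I*√222/12 = -3110 + 11*I*√222/12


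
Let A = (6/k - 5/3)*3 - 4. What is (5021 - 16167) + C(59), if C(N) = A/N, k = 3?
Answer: -657617/59 ≈ -11146.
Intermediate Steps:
A = -3 (A = (6/3 - 5/3)*3 - 4 = (6*(⅓) - 5*⅓)*3 - 4 = (2 - 5/3)*3 - 4 = (⅓)*3 - 4 = 1 - 4 = -3)
C(N) = -3/N
(5021 - 16167) + C(59) = (5021 - 16167) - 3/59 = -11146 - 3*1/59 = -11146 - 3/59 = -657617/59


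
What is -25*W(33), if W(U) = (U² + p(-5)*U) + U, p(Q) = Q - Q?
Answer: -28050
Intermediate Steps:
p(Q) = 0
W(U) = U + U² (W(U) = (U² + 0*U) + U = (U² + 0) + U = U² + U = U + U²)
-25*W(33) = -825*(1 + 33) = -825*34 = -25*1122 = -28050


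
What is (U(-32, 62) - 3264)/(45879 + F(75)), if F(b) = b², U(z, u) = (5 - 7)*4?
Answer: -409/6438 ≈ -0.063529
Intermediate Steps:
U(z, u) = -8 (U(z, u) = -2*4 = -8)
(U(-32, 62) - 3264)/(45879 + F(75)) = (-8 - 3264)/(45879 + 75²) = -3272/(45879 + 5625) = -3272/51504 = -3272*1/51504 = -409/6438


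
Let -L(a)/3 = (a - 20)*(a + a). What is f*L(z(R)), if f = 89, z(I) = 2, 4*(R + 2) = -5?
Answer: 19224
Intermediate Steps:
R = -13/4 (R = -2 + (1/4)*(-5) = -2 - 5/4 = -13/4 ≈ -3.2500)
L(a) = -6*a*(-20 + a) (L(a) = -3*(a - 20)*(a + a) = -3*(-20 + a)*2*a = -6*a*(-20 + a))
f*L(z(R)) = 89*(6*2*(20 - 1*2)) = 89*(6*2*(20 - 2)) = 89*(6*2*18) = 89*216 = 19224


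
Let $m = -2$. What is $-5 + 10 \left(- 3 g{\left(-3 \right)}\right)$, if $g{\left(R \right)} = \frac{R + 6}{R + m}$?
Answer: $13$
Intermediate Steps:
$g{\left(R \right)} = \frac{6 + R}{-2 + R}$ ($g{\left(R \right)} = \frac{R + 6}{R - 2} = \frac{6 + R}{-2 + R}$)
$-5 + 10 \left(- 3 g{\left(-3 \right)}\right) = -5 + 10 \left(- 3 \frac{6 - 3}{-2 - 3}\right) = -5 + 10 \left(- 3 \frac{1}{-5} \cdot 3\right) = -5 + 10 \left(- 3 \left(\left(- \frac{1}{5}\right) 3\right)\right) = -5 + 10 \left(\left(-3\right) \left(- \frac{3}{5}\right)\right) = -5 + 10 \cdot \frac{9}{5} = -5 + 18 = 13$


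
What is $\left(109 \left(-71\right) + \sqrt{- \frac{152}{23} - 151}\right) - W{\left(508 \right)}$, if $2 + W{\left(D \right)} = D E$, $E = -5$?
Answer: $-5197 + \frac{5 i \sqrt{3335}}{23} \approx -5197.0 + 12.554 i$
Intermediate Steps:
$W{\left(D \right)} = -2 - 5 D$ ($W{\left(D \right)} = -2 + D \left(-5\right) = -2 - 5 D$)
$\left(109 \left(-71\right) + \sqrt{- \frac{152}{23} - 151}\right) - W{\left(508 \right)} = \left(109 \left(-71\right) + \sqrt{- \frac{152}{23} - 151}\right) - \left(-2 - 2540\right) = \left(-7739 + \sqrt{\left(-152\right) \frac{1}{23} - 151}\right) - \left(-2 - 2540\right) = \left(-7739 + \sqrt{- \frac{152}{23} - 151}\right) - -2542 = \left(-7739 + \sqrt{- \frac{3625}{23}}\right) + 2542 = \left(-7739 + \frac{5 i \sqrt{3335}}{23}\right) + 2542 = -5197 + \frac{5 i \sqrt{3335}}{23}$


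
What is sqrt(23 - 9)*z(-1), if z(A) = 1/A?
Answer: -sqrt(14) ≈ -3.7417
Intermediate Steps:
sqrt(23 - 9)*z(-1) = sqrt(23 - 9)/(-1) = sqrt(14)*(-1) = -sqrt(14)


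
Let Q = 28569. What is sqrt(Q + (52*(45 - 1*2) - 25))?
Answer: 18*sqrt(95) ≈ 175.44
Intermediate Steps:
sqrt(Q + (52*(45 - 1*2) - 25)) = sqrt(28569 + (52*(45 - 1*2) - 25)) = sqrt(28569 + (52*(45 - 2) - 25)) = sqrt(28569 + (52*43 - 25)) = sqrt(28569 + (2236 - 25)) = sqrt(28569 + 2211) = sqrt(30780) = 18*sqrt(95)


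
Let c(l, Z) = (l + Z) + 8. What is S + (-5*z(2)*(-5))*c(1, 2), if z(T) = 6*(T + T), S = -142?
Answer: 6458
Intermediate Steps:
z(T) = 12*T (z(T) = 6*(2*T) = 12*T)
c(l, Z) = 8 + Z + l (c(l, Z) = (Z + l) + 8 = 8 + Z + l)
S + (-5*z(2)*(-5))*c(1, 2) = -142 + (-60*2*(-5))*(8 + 2 + 1) = -142 + (-5*24*(-5))*11 = -142 - 120*(-5)*11 = -142 + 600*11 = -142 + 6600 = 6458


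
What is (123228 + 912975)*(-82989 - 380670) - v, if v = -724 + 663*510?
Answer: -480445184183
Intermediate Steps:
v = 337406 (v = -724 + 338130 = 337406)
(123228 + 912975)*(-82989 - 380670) - v = (123228 + 912975)*(-82989 - 380670) - 1*337406 = 1036203*(-463659) - 337406 = -480444846777 - 337406 = -480445184183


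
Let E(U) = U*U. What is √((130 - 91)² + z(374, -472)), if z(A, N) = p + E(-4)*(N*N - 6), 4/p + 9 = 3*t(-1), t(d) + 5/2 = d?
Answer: √5423838537/39 ≈ 1888.4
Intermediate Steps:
t(d) = -5/2 + d
E(U) = U²
p = -8/39 (p = 4/(-9 + 3*(-5/2 - 1)) = 4/(-9 + 3*(-7/2)) = 4/(-9 - 21/2) = 4/(-39/2) = 4*(-2/39) = -8/39 ≈ -0.20513)
z(A, N) = -3752/39 + 16*N² (z(A, N) = -8/39 + (-4)²*(N*N - 6) = -8/39 + 16*(N² - 6) = -8/39 + 16*(-6 + N²) = -8/39 + (-96 + 16*N²) = -3752/39 + 16*N²)
√((130 - 91)² + z(374, -472)) = √((130 - 91)² + (-3752/39 + 16*(-472)²)) = √(39² + (-3752/39 + 16*222784)) = √(1521 + (-3752/39 + 3564544)) = √(1521 + 139013464/39) = √(139072783/39) = √5423838537/39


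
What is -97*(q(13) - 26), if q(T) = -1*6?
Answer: 3104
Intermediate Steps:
q(T) = -6
-97*(q(13) - 26) = -97*(-6 - 26) = -97*(-32) = 3104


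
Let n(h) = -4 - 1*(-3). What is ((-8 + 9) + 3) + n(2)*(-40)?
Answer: 44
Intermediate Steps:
n(h) = -1 (n(h) = -4 + 3 = -1)
((-8 + 9) + 3) + n(2)*(-40) = ((-8 + 9) + 3) - 1*(-40) = (1 + 3) + 40 = 4 + 40 = 44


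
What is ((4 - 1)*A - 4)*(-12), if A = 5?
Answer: -132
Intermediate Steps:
((4 - 1)*A - 4)*(-12) = ((4 - 1)*5 - 4)*(-12) = (3*5 - 4)*(-12) = (15 - 4)*(-12) = 11*(-12) = -132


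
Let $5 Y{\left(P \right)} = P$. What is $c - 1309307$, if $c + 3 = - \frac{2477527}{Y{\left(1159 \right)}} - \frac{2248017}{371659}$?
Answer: $- \frac{29926079219962}{22671199} \approx -1.32 \cdot 10^{6}$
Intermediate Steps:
$Y{\left(P \right)} = \frac{P}{5}$
$c = - \frac{242519670869}{22671199}$ ($c = -3 - \left(\frac{2248017}{371659} + \frac{12387635}{1159}\right) = -3 - \left(\frac{2248017}{371659} + \frac{2477527}{\frac{1159}{5}}\right) = -3 - \frac{242451657272}{22671199} = - \frac{242519670869}{22671199} \approx -10697.0$)
$c - 1309307 = - \frac{242519670869}{22671199} - 1309307 = - \frac{29926079219962}{22671199}$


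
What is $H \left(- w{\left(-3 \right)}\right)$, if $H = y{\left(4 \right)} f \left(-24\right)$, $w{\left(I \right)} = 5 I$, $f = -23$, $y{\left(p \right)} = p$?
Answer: $33120$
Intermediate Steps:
$H = 2208$ ($H = 4 \left(-23\right) \left(-24\right) = \left(-92\right) \left(-24\right) = 2208$)
$H \left(- w{\left(-3 \right)}\right) = 2208 \left(- 5 \left(-3\right)\right) = 2208 \left(\left(-1\right) \left(-15\right)\right) = 2208 \cdot 15 = 33120$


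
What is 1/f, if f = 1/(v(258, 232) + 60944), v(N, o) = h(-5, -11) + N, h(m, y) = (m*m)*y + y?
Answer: 60916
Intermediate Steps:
h(m, y) = y + y*m² (h(m, y) = m²*y + y = y*m² + y = y + y*m²)
v(N, o) = -286 + N (v(N, o) = -11*(1 + (-5)²) + N = -11*(1 + 25) + N = -11*26 + N = -286 + N)
f = 1/60916 (f = 1/((-286 + 258) + 60944) = 1/(-28 + 60944) = 1/60916 ≈ 1.6416e-5)
1/f = 1/(1/60916) = 60916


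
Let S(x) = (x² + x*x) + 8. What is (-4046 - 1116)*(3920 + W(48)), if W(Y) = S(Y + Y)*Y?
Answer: -4589224480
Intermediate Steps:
S(x) = 8 + 2*x² (S(x) = (x² + x²) + 8 = 2*x² + 8 = 8 + 2*x²)
W(Y) = Y*(8 + 8*Y²) (W(Y) = (8 + 2*(Y + Y)²)*Y = (8 + 2*(2*Y)²)*Y = (8 + 2*(4*Y²))*Y = (8 + 8*Y²)*Y = Y*(8 + 8*Y²))
(-4046 - 1116)*(3920 + W(48)) = (-4046 - 1116)*(3920 + 8*48*(1 + 48²)) = -5162*(3920 + 8*48*(1 + 2304)) = -5162*(3920 + 8*48*2305) = -5162*(3920 + 885120) = -5162*889040 = -4589224480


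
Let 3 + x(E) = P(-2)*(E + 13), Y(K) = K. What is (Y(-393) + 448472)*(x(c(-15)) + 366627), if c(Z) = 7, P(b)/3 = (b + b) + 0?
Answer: 164168976336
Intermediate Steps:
P(b) = 6*b (P(b) = 3*((b + b) + 0) = 3*(2*b + 0) = 3*(2*b) = 6*b)
x(E) = -159 - 12*E (x(E) = -3 + (6*(-2))*(E + 13) = -3 - 12*(13 + E) = -3 + (-156 - 12*E) = -159 - 12*E)
(Y(-393) + 448472)*(x(c(-15)) + 366627) = (-393 + 448472)*((-159 - 12*7) + 366627) = 448079*((-159 - 84) + 366627) = 448079*(-243 + 366627) = 448079*366384 = 164168976336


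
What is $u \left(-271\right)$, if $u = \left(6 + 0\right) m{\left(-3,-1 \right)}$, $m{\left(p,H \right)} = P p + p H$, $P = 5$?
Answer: $19512$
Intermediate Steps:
$m{\left(p,H \right)} = 5 p + H p$ ($m{\left(p,H \right)} = 5 p + p H = 5 p + H p$)
$u = -72$ ($u = \left(6 + 0\right) \left(- 3 \left(5 - 1\right)\right) = 6 \left(\left(-3\right) 4\right) = 6 \left(-12\right) = -72$)
$u \left(-271\right) = \left(-72\right) \left(-271\right) = 19512$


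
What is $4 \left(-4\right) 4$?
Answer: $-64$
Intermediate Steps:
$4 \left(-4\right) 4 = \left(-16\right) 4 = -64$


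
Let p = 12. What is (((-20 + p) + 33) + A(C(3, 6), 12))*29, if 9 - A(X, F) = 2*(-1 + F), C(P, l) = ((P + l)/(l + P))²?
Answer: 348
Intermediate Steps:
C(P, l) = 1 (C(P, l) = ((P + l)/(P + l))² = 1² = 1)
A(X, F) = 11 - 2*F (A(X, F) = 9 - 2*(-1 + F) = 9 - (-2 + 2*F) = 9 + (2 - 2*F) = 11 - 2*F)
(((-20 + p) + 33) + A(C(3, 6), 12))*29 = (((-20 + 12) + 33) + (11 - 2*12))*29 = ((-8 + 33) + (11 - 24))*29 = (25 - 13)*29 = 12*29 = 348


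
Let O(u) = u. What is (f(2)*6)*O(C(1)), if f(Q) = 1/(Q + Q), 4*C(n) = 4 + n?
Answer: 15/8 ≈ 1.8750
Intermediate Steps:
C(n) = 1 + n/4 (C(n) = (4 + n)/4 = 1 + n/4)
f(Q) = 1/(2*Q)
(f(2)*6)*O(C(1)) = (((½)/2)*6)*(1 + (¼)*1) = (((½)*(½))*6)*(1 + ¼) = ((¼)*6)*(5/4) = (3/2)*(5/4) = 15/8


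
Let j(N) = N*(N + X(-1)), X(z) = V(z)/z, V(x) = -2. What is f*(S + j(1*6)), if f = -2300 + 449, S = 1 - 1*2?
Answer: -86997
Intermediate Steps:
S = -1 (S = 1 - 2 = -1)
f = -1851
X(z) = -2/z
j(N) = N*(2 + N) (j(N) = N*(N - 2/(-1)) = N*(N - 2*(-1)) = N*(N + 2) = N*(2 + N))
f*(S + j(1*6)) = -1851*(-1 + (1*6)*(2 + 1*6)) = -1851*(-1 + 6*(2 + 6)) = -1851*(-1 + 6*8) = -1851*(-1 + 48) = -1851*47 = -86997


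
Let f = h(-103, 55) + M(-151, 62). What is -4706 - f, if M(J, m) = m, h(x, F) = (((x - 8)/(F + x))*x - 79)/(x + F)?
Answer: -3666899/768 ≈ -4774.6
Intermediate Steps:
h(x, F) = (-79 + x*(-8 + x)/(F + x))/(F + x) (h(x, F) = (((-8 + x)/(F + x))*x - 79)/(F + x) = (x*(-8 + x)/(F + x) - 79)/(F + x) = (-79 + x*(-8 + x)/(F + x))/(F + x))
f = 52691/768 (f = ((-103)² - 87*(-103) - 79*55)/(55 - 103)² + 62 = (10609 + 8961 - 4345)/(-48)² + 62 = (1/2304)*15225 + 62 = 5075/768 + 62 = 52691/768 ≈ 68.608)
-4706 - f = -4706 - 1*52691/768 = -4706 - 52691/768 = -3666899/768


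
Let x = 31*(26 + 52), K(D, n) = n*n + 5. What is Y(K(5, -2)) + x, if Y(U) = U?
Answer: 2427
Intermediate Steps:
K(D, n) = 5 + n² (K(D, n) = n² + 5 = 5 + n²)
x = 2418 (x = 31*78 = 2418)
Y(K(5, -2)) + x = (5 + (-2)²) + 2418 = (5 + 4) + 2418 = 9 + 2418 = 2427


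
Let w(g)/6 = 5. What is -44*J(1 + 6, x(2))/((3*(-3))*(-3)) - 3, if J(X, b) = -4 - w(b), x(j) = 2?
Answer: 1415/27 ≈ 52.407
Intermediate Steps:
w(g) = 30 (w(g) = 6*5 = 30)
J(X, b) = -34 (J(X, b) = -4 - 1*30 = -4 - 30 = -34)
-44*J(1 + 6, x(2))/((3*(-3))*(-3)) - 3 = -(-1496)/((3*(-3))*(-3)) - 3 = -(-1496)/((-9*(-3))) - 3 = -(-1496)/27 - 3 = -44*(-34/27) - 3 = 1496/27 - 3 = 1415/27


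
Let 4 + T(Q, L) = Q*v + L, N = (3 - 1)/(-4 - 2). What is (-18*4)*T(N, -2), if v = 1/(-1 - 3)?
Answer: 426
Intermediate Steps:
v = -¼ (v = 1/(-4) = -¼ ≈ -0.25000)
N = -⅓ (N = 2/(-6) = 2*(-⅙) = -⅓ ≈ -0.33333)
T(Q, L) = -4 + L - Q/4 (T(Q, L) = -4 + (Q*(-¼) + L) = -4 + (-Q/4 + L) = -4 + (L - Q/4) = -4 + L - Q/4)
(-18*4)*T(N, -2) = (-18*4)*(-4 - 2 - ¼*(-⅓)) = -72*(-4 - 2 + 1/12) = -72*(-71/12) = 426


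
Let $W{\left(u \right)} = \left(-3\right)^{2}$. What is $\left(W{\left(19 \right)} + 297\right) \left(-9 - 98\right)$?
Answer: $-32742$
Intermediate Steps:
$W{\left(u \right)} = 9$
$\left(W{\left(19 \right)} + 297\right) \left(-9 - 98\right) = \left(9 + 297\right) \left(-9 - 98\right) = 306 \left(-107\right) = -32742$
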